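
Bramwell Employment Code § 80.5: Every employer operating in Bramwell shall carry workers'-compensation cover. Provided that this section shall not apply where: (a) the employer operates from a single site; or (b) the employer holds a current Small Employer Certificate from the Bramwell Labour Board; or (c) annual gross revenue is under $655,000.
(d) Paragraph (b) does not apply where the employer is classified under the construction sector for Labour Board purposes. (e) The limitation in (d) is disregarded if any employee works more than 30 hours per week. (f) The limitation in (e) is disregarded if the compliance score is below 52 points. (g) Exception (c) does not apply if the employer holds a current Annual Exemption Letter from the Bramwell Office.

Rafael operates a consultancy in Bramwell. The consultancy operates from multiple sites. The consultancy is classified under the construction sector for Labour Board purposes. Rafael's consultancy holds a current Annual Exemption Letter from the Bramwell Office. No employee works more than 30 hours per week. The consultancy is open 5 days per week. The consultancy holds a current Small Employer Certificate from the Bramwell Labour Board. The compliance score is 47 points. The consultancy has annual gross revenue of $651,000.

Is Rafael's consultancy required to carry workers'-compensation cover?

Yes — Rafael's consultancy must carry workers'-compensation cover.

Exception (a) does not apply: the employer operates from multiple sites.
Exception (b): a current Small Employer Certificate is held — every condition holds. Turning to paragraphs (d)–(f): (d) operates against (b): the consultancy is classified under the construction sector. (e) is inapplicable (no employee exceeds 30 hours/week), so (d) stands. (b) is therefore removed.
Exception (c): annual gross revenue is $651,000, under the $655,000 limit — every condition holds. Turning to paragraph (g): (g) operates against (c): a current Annual Exemption Letter is held. So (c) is unavailable.
Every exception is unavailable, so the rule governs.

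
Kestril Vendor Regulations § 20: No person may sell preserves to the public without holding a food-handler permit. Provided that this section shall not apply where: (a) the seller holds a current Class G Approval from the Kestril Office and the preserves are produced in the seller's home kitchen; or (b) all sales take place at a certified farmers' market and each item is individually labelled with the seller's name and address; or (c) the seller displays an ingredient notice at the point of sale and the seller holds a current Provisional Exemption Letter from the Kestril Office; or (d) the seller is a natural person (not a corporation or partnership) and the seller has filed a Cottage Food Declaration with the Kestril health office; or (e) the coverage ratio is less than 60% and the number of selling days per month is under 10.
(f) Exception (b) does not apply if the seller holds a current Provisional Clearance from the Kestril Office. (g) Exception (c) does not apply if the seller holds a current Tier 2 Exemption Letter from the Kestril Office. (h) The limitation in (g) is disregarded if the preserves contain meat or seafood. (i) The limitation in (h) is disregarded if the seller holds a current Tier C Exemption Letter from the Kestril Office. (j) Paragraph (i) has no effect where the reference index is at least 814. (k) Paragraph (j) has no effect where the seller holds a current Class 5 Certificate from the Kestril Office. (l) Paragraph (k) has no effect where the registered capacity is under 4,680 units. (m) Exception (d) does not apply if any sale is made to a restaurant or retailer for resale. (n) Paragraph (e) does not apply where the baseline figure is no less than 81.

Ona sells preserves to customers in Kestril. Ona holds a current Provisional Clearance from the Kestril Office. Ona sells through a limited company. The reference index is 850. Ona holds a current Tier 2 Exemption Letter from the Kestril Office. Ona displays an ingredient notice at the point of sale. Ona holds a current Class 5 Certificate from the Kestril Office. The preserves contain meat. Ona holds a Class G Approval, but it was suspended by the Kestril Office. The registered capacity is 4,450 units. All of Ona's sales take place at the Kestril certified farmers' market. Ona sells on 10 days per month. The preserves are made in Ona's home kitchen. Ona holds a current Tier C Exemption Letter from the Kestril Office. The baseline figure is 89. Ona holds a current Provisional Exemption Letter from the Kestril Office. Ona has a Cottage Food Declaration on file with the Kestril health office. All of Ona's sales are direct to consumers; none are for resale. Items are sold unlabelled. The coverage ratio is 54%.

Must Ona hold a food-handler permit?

Exception (a) fails — there is no Class G Approval in force.
Exception (b) fails — items are sold unlabelled.
Exception (c): an ingredient notice is displayed; a current Provisional Exemption Letter is held — every condition holds. Considering the limiting provisions: (g) is engaged (a current Tier 2 Exemption Letter is held), but is set aside by (h): (h) operates against (g): the preserves contain meat. (i) applies (a current Tier C Exemption Letter is held), but is displaced by (j): (j) operates against (i): the reference index is 850, meeting the 814 threshold. (k) operates (a current Class 5 Certificate is held), but is displaced by (l): (l) operates against (k): the registered capacity is 4,450 units, under the 4,680 units limit. Exception (c) stands.
Exception (d) fails — the seller operates through a limited company.
Exception (e) does not apply: the number of selling days per month is 10, not under 10.

No — exception (c) applies; Ona is not required to hold a food-handler permit.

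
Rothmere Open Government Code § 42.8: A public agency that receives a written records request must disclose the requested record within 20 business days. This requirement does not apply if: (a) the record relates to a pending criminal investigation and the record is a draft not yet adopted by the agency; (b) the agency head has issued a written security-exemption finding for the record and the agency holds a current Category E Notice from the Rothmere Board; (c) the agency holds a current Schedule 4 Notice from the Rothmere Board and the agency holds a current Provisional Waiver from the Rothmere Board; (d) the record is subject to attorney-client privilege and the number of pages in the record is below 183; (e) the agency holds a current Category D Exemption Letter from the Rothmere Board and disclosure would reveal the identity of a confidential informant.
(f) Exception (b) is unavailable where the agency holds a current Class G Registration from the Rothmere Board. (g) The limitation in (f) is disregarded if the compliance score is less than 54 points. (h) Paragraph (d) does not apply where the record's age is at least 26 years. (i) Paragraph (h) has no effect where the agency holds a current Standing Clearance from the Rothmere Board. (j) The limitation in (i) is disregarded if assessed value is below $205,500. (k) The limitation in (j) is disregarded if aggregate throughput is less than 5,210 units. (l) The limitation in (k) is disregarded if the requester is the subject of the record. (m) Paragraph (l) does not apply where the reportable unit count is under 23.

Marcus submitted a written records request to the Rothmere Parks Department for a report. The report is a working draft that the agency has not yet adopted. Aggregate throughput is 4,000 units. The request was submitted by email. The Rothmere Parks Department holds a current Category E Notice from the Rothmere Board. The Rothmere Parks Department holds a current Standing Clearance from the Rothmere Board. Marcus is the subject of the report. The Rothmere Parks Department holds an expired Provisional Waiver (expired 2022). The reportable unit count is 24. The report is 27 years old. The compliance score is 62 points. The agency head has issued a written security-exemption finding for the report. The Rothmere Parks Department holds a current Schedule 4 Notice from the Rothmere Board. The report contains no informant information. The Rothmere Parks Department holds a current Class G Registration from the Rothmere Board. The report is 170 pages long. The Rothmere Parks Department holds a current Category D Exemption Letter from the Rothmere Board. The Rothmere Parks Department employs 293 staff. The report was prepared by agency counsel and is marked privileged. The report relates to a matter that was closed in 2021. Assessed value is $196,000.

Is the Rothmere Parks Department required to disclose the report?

Yes — the Rothmere Parks Department must disclose the report.

Exception (a) does not apply: the report relates to a closed matter.
Exception (b): a written security-exemption finding has been issued; a current Category E Notice is held — every condition holds. However, paragraphs (f)–(g) must be considered: (f) operates against (b): a current Class G Registration is held. (g) does not operate here (the compliance score is 62 points, not less than 54 points), so (f) stands. (b) is therefore removed.
Exception (c) requires that the agency holds a current Provisional Waiver from the Rothmere Board; but the Provisional Waiver is not current, so (c) is unavailable.
Exception (d): the report is privileged; the number of pages in the record is 170, below the 183 limit — every condition holds. But applying paragraphs (h)–(m): (h) is triggered — the record's age is 27 years, meeting the 26 years threshold. (i) is triggered (a current Standing Clearance is held), but is displaced by (j): (j) operates against (i): assessed value is $196,000, below the $205,500 limit. (k) would limit (j) — aggregate throughput is 4,000 units, less than the 5,210 units limit — but (l) sets (k) aside: (l) is engaged — Marcus is the subject of the report. (m), which would lift (l), is inapplicable — the reportable unit count is 24, not under 23. (d) is therefore removed.
Exception (e) requires that disclosure would reveal the identity of a confidential informant; but the report contains no informant information, so (e) is unavailable.
No exception displaces § 42.8.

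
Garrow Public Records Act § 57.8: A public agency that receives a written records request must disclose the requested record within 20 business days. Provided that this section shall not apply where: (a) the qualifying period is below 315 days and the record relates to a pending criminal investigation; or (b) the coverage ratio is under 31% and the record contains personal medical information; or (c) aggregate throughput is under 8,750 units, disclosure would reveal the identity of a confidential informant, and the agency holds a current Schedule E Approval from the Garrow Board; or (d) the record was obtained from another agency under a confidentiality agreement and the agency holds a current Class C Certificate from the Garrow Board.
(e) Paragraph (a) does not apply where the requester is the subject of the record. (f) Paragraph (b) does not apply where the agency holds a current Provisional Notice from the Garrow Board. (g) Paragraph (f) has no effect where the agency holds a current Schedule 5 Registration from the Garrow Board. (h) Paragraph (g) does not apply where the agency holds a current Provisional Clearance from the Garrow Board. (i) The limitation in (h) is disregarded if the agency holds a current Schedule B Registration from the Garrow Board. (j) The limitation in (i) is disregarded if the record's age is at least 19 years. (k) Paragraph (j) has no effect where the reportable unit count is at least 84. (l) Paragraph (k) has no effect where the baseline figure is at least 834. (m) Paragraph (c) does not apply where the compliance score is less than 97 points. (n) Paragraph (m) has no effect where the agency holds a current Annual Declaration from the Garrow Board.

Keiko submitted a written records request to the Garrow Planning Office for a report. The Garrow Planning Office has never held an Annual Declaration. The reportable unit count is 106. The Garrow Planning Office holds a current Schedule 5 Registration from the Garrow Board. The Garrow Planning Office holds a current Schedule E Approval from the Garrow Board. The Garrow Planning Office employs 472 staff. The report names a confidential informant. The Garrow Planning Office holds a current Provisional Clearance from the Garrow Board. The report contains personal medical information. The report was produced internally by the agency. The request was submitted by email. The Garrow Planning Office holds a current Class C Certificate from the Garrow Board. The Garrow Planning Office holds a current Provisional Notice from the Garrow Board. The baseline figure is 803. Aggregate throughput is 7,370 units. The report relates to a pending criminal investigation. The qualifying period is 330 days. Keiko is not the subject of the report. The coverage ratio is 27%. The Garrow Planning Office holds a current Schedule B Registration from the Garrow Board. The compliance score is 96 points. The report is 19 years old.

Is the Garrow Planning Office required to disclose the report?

No — exception (b) applies; the Garrow Planning Office is not required to disclose the report.

Exception (a) fails — the qualifying period is 330 days, not below 315 days.
Exception (b)'s conditions are all satisfied: the coverage ratio is 27%, under the 31% limit; the report contains personal medical information. Considering the limiting provisions: (f) would limit (b) — a current Provisional Notice is held — but (g) sets (f) aside: (g) operates — a current Schedule 5 Registration is held. (h) applies (a current Provisional Clearance is held), but is set aside by (i): (i) is triggered — a current Schedule B Registration is held. (j) is engaged (the record's age is 19 years, meeting the 19 years threshold), but is overridden by (k): (k) operates — the reportable unit count is 106, meeting the 84 threshold. (l) is inapplicable (the baseline figure is 803, short of 834), so (k) stands. Exception (b) stands.
All of (c)'s requirements are met (aggregate throughput is 7,370 units, under the 8,750 units limit; the report names a confidential informant; a current Schedule E Approval is held). However, paragraphs (m)–(n) must be considered: (m) operates — the compliance score is 96 points, less than the 97 points limit. (n) is not engaged (no current Annual Declaration is held), so (m) stands. So (c) is unavailable.
Exception (d) fails — the report was produced internally.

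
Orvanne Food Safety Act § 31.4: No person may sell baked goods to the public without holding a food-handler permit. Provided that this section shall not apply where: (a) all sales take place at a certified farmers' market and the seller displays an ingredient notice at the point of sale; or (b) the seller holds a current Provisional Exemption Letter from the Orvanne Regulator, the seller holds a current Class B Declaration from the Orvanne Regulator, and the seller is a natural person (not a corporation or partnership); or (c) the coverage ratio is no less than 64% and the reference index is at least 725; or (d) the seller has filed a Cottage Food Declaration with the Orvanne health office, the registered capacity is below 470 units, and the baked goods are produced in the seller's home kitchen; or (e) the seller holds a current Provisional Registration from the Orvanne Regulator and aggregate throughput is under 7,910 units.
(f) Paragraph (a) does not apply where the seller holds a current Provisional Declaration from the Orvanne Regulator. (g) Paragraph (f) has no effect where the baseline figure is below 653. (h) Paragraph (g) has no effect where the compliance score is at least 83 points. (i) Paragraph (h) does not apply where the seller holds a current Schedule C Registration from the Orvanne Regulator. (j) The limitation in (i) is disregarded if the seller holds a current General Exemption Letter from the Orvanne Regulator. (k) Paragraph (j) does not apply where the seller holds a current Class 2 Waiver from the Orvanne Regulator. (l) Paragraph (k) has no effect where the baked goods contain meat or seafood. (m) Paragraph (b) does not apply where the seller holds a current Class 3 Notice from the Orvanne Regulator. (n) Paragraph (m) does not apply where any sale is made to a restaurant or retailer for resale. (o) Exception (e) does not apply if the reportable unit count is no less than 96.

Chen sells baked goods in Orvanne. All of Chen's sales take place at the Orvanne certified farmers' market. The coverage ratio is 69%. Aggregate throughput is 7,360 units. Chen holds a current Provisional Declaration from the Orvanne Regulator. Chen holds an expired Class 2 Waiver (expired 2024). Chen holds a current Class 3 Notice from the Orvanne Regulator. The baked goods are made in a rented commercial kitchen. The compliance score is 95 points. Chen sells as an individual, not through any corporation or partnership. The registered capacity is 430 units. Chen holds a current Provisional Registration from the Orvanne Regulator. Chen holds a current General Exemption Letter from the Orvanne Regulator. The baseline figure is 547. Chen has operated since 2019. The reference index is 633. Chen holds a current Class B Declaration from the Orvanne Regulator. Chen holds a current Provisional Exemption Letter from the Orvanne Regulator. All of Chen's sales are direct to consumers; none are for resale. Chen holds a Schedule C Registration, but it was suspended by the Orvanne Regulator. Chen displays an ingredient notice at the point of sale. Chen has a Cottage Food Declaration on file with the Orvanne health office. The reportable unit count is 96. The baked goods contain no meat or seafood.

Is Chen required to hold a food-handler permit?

All of (a)'s requirements are met (all sales are at a certified farmers' market; an ingredient notice is displayed). Turning to paragraphs (f)–(l): (f) is engaged — a current Provisional Declaration is held. (g) would limit (f) — the baseline figure is 547, below the 653 limit — but (h) sets (g) aside: (h) operates against (g): the compliance score is 95 points, meeting the 83 points threshold. (i), which would lift (h), does not operate here — the Schedule C Registration is not current. Exception (a) does not apply.
Exception (b)'s conditions are all satisfied: a current Provisional Exemption Letter is held; a current Class B Declaration is held; the seller is a natural person. But: (m) applies — a current Class 3 Notice is held. (n) is not engaged (no sales are for resale), so (m) stands. So (b) is unavailable.
Exception (c) does not apply: the reference index is 633, short of 725.
Exception (d) requires that the baked goods are produced in the seller's home kitchen; but the baked goods are made in a commercial kitchen, not a home kitchen, so (d) is unavailable.
Exception (e) is satisfied on its face — a current Provisional Registration is held; aggregate throughput is 7,360 units, under the 7,910 units limit. However, paragraph (o) must be considered: (o) applies — the reportable unit count is 96, meeting the 96 threshold. Exception (e) does not apply.
No exception is made out. Chen falls within the general rule.

Yes — Chen must hold a food-handler permit.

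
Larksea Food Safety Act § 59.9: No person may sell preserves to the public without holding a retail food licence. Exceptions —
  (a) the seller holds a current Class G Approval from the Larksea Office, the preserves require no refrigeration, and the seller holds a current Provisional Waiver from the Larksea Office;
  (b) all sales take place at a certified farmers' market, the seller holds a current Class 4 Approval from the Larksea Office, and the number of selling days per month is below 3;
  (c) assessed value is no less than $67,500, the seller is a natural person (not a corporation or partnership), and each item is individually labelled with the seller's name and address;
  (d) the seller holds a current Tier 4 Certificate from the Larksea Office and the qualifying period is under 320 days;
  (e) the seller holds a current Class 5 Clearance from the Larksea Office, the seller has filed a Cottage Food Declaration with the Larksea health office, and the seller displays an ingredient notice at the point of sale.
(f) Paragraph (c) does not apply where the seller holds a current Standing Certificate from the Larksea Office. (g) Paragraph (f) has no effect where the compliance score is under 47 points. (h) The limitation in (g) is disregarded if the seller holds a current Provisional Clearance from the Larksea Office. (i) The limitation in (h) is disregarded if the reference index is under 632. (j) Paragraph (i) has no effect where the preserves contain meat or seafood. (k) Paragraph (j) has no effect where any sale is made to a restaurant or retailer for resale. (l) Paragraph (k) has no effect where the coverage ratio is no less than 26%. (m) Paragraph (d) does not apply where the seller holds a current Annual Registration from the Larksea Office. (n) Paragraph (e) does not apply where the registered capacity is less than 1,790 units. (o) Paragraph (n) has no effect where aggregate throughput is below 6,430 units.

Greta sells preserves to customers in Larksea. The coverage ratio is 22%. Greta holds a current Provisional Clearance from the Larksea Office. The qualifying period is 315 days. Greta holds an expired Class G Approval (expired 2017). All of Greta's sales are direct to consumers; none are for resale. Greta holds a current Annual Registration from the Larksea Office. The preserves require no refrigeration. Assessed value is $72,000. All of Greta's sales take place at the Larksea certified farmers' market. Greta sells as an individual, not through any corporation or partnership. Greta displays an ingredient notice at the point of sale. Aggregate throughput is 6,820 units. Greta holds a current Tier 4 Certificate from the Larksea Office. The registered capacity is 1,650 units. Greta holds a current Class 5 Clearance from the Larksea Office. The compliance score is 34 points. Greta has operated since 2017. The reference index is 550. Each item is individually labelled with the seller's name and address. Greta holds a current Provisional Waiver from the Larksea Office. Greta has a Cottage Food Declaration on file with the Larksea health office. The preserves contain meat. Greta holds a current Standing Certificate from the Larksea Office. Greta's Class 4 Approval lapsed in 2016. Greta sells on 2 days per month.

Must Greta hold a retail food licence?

Exception (a) fails — no current Class G Approval is held.
Exception (b) requires that the seller holds a current Class 4 Approval from the Larksea Office; but the Class 4 Approval is not current, so (b) is unavailable.
All of (c)'s requirements are met (assessed value is $72,000, meeting the $67,500 threshold; the seller is a natural person; items are individually labelled). However, paragraphs (f)–(l) must be considered: (f) is engaged — a current Standing Certificate is held. (g) would limit (f) — the compliance score is 34 points, under the 47 points limit — but (h) sets (g) aside: (h) operates — a current Provisional Clearance is held. (i) would limit (h) — the reference index is 550, under the 632 limit — but (j) sets (i) aside: (j) is triggered — the preserves contain meat. (k) is not triggered (no sales are for resale), so (j) stands. So (c) is unavailable.
Exception (d)'s conditions are all satisfied: a current Tier 4 Certificate is held; the qualifying period is 315 days, under the 320 days limit. Turning to paragraph (m): (m) applies — a current Annual Registration is held. (d) is therefore removed.
All of (e)'s requirements are met (a current Class 5 Clearance is held; a Cottage Food Declaration is on file; an ingredient notice is displayed). Turning to paragraphs (n)–(o): (n) operates against (e): the registered capacity is 1,650 units, less than the 1,790 units limit. (o) does not operate here (aggregate throughput is 6,820 units, not below 6,430 units), so (n) stands. So (e) is unavailable.
No exception applies. The general rule governs.

Yes — Greta must hold a retail food licence.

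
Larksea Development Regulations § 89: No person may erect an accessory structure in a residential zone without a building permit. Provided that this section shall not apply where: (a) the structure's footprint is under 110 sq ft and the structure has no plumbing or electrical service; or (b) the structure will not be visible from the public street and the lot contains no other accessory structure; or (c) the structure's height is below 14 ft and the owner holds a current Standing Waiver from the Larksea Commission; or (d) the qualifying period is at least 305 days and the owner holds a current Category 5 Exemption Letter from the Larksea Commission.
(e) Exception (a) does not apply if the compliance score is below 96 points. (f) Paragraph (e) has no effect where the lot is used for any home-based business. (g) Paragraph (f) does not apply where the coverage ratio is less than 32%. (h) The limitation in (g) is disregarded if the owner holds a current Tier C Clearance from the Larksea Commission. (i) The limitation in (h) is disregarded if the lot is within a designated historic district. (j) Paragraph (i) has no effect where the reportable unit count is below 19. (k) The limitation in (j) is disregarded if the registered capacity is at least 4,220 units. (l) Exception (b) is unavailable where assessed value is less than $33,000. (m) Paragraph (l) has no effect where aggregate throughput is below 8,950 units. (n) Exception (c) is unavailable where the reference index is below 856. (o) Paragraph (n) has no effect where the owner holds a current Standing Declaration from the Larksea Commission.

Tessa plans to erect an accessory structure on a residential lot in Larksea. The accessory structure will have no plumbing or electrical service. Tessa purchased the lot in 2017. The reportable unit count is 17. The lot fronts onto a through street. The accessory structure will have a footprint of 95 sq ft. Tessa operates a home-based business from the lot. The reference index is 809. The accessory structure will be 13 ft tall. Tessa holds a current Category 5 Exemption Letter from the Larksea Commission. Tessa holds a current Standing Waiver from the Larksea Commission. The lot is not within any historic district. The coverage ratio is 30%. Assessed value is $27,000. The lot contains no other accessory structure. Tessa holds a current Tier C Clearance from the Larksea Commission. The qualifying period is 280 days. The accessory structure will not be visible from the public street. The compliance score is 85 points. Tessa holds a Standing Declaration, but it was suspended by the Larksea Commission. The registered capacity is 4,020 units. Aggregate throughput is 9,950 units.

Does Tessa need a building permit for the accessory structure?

No — exception (a) applies; Tessa does not need a building permit.

Exception (a)'s conditions are all satisfied: the structure's footprint is 95 sq ft, under the 110 sq ft limit; there is no plumbing or electrical service. As to paragraphs (e)–(k): (e) would limit (a) — the compliance score is 85 points, below the 96 points limit — but (f) sets (e) aside: (f) operates against (e): a home-based business operates on the lot. (g) would limit (f) — the coverage ratio is 30%, less than the 32% limit — but (h) sets (g) aside: (h) is engaged — a current Tier C Clearance is held. (i), which would lift (h), is not triggered — the lot is not in a historic district. Exception (a) stands.
Exception (b) is satisfied on its face — the structure will not be visible from the street; the lot has no other accessory structure. Turning to paragraphs (l)–(m): (l) applies — assessed value is $27,000, less than the $33,000 limit. (m) is inapplicable (aggregate throughput is 9,950 units, not below 8,950 units), so (l) stands. (b) is therefore removed.
Exception (c) is satisfied on its face — the structure's height is 13 ft, below the 14 ft limit; a current Standing Waiver is held. But: (n) operates against (c): the reference index is 809, below the 856 limit. (o), which would lift (n), is not engaged — no current Standing Declaration is held. So (c) is unavailable.
Exception (d) requires that the qualifying period is at least 305 days; but the qualifying period is 280 days, short of 305 days, so (d) is unavailable.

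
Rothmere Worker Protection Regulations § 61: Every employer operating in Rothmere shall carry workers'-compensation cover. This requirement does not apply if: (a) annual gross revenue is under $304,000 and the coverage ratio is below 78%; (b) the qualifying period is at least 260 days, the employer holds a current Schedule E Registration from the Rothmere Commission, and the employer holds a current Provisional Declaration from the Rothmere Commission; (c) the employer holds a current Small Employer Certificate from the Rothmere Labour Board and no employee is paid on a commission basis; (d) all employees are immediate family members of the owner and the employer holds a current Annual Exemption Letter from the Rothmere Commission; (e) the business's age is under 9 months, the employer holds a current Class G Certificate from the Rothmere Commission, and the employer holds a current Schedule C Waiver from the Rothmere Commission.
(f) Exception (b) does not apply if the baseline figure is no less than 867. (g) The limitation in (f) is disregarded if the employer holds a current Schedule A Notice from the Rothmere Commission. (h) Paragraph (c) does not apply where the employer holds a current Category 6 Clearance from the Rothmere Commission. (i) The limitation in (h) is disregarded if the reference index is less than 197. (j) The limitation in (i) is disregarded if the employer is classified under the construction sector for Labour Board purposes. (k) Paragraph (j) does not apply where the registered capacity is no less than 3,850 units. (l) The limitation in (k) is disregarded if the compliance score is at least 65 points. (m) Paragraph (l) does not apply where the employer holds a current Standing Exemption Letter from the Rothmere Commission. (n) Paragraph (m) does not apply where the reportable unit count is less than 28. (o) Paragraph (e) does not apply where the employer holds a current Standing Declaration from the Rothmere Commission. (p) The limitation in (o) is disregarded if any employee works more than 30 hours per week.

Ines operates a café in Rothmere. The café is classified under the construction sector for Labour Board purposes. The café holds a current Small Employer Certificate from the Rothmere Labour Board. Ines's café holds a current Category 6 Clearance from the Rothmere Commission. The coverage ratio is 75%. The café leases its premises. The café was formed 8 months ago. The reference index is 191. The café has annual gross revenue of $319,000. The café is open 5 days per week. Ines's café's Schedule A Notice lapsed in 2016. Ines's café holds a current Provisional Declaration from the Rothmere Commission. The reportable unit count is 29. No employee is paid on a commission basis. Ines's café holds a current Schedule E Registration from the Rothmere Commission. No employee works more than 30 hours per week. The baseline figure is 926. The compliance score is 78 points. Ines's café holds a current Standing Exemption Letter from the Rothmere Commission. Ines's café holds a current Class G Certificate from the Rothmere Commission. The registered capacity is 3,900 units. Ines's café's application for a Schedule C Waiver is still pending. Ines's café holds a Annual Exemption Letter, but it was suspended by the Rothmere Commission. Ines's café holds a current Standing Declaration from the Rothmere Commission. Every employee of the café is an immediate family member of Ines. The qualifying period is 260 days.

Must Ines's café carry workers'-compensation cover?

No — exception (c) applies; Ines's café is not required to carry workers'-compensation cover.

Exception (a) fails — annual gross revenue is $319,000, not under $304,000.
Exception (b): the qualifying period is 260 days, meeting the 260 days threshold; a current Schedule E Registration is held; a current Provisional Declaration is held — every condition holds. But applying paragraphs (f)–(g): (f) operates against (b): the baseline figure is 926, meeting the 867 threshold. (g), which would lift (f), does not operate here — the Schedule A Notice is not current. (b) is therefore removed.
Exception (c) is satisfied on its face — a current Small Employer Certificate is held; no employee is paid on commission. Applying paragraphs (h)–(n): (h) is engaged (a current Category 6 Clearance is held), but is set aside by (i): (i) operates against (h): the reference index is 191, less than the 197 limit. (j) is triggered (the café is classified under the construction sector), but is itself disapplied by (k): (k) operates against (j): the registered capacity is 3,900 units, meeting the 3,850 units threshold. (l) operates (the compliance score is 78 points, meeting the 65 points threshold), but is set aside by (m): (m) is engaged — a current Standing Exemption Letter is held. (n), which would lift (m), does not operate here — the reportable unit count is 29, not less than 28. So (c) applies.
Exception (d) requires that the employer holds a current Annual Exemption Letter from the Rothmere Commission; but no current Annual Exemption Letter is held, so (d) is unavailable.
Exception (e) requires that the employer holds a current Schedule C Waiver from the Rothmere Commission; but there is no Schedule C Waiver in force, so (e) is unavailable.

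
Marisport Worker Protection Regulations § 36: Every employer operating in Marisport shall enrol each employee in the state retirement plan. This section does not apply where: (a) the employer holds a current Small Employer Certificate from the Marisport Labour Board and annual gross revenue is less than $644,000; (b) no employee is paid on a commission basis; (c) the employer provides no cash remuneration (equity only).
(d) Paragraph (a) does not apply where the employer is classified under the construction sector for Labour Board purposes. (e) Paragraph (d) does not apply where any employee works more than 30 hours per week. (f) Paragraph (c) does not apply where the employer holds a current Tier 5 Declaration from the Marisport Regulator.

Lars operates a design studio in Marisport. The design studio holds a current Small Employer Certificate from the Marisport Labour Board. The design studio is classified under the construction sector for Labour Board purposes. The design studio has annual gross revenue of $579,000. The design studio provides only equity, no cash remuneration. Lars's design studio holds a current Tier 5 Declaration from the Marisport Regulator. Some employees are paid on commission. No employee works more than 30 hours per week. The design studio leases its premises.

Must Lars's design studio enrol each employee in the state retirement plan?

Exception (a): a current Small Employer Certificate is held; annual gross revenue is $579,000, less than the $644,000 limit — every condition holds. However, paragraphs (d)–(e) must be considered: (d) applies — the design studio is classified under the construction sector. (e) is not triggered (no employee exceeds 30 hours/week), so (d) stands. So (a) is unavailable.
Exception (b) fails — some employees are paid on commission.
Exception (c) is satisfied on its face — remuneration is equity-only. Turning to paragraph (f): (f) operates against (c): a current Tier 5 Declaration is held. Exception (c) does not apply.
No exception displaces § 36.

Yes — Lars's design studio must enrol each employee in the state retirement plan.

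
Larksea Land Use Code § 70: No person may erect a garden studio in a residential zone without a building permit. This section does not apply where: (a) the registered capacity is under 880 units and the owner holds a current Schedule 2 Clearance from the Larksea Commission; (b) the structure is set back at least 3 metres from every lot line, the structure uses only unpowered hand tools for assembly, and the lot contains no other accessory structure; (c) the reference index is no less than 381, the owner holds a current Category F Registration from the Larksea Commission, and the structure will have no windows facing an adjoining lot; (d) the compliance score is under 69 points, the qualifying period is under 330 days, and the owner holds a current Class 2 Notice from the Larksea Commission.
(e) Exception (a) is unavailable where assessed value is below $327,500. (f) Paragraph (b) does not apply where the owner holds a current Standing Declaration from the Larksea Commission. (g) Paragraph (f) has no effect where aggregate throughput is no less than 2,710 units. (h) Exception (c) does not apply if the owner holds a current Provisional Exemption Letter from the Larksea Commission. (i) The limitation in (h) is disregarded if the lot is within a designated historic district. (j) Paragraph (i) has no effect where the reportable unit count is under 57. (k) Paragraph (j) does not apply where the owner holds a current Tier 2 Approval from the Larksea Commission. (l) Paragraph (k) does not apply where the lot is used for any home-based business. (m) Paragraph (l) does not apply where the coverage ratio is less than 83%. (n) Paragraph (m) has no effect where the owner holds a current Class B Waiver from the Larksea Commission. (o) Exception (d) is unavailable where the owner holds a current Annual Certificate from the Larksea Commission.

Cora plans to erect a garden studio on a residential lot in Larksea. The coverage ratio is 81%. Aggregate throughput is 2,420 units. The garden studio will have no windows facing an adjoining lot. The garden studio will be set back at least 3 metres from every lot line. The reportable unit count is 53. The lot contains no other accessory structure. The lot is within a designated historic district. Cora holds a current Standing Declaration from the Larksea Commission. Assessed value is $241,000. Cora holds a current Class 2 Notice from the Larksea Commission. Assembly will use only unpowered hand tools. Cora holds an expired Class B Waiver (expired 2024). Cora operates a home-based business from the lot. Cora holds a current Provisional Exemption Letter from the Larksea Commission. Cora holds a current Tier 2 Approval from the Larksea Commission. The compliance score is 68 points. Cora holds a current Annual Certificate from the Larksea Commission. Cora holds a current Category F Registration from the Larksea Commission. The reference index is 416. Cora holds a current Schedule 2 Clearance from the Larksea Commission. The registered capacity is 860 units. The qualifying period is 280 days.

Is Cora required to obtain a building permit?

Exception (a)'s conditions are all satisfied: the registered capacity is 860 units, under the 880 units limit; a current Schedule 2 Clearance is held. But: (e) operates against (a): assessed value is $241,000, below the $327,500 limit. So (a) is unavailable.
Exception (b): the setback is at least 3 m on every side; assembly uses only hand tools; the lot has no other accessory structure — every condition holds. Turning to paragraphs (f)–(g): (f) is engaged — a current Standing Declaration is held. (g), which would lift (f), is not triggered — aggregate throughput is 2,420 units, short of 2,710 units. (b) is therefore removed.
All of (c)'s requirements are met (the reference index is 416, meeting the 381 threshold; a current Category F Registration is held; no windows face an adjoining lot). Applying paragraphs (h)–(n): (h) is triggered (a current Provisional Exemption Letter is held), but yields to (i): (i) operates against (h): the lot is in a historic district. (j) applies (the reportable unit count is 53, under the 57 limit), but is set aside by (k): (k) operates against (j): a current Tier 2 Approval is held. (l) would limit (k) — a home-based business operates on the lot — but (m) sets (l) aside: (m) is triggered — the coverage ratio is 81%, less than the 83% limit. (n), which would lift (m), is not engaged — no current Class B Waiver is held. Exception (c) stands.
Exception (d): the compliance score is 68 points, under the 69 points limit; the qualifying period is 280 days, under the 330 days limit; a current Class 2 Notice is held — every condition holds. Turning to paragraph (o): (o) applies — a current Annual Certificate is held. Exception (d) does not apply.

No — exception (c) applies; Cora does not need a building permit.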